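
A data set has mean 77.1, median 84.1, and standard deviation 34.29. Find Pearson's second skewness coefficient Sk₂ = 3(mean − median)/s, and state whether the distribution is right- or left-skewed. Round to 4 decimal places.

Sk₂ = 3(77.1 − 84.1) / 34.29 = 3 × -7.0000 / 34.29
    = -21.0000 / 34.29 ≈ -0.6124
Sk₂ < 0 ⇒ mean < median ⇒ left-skewed (negative skew).

-0.6124, left-skewed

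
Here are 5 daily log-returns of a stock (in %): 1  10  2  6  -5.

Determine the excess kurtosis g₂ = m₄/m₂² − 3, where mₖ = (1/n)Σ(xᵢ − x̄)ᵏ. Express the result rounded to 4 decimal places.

-0.9772

x̄ = 2.8000
Σ(xᵢ − x̄)² = 126.8000 ⇒ m₂ = 25.36000
Σ(xᵢ − x̄)⁴ = 6504.6560 ⇒ m₄ = 1300.93120
m₂² = 643.12960
g₂ = m₄/m₂² − 3 = 2.02281 − 3 ≈ -0.9772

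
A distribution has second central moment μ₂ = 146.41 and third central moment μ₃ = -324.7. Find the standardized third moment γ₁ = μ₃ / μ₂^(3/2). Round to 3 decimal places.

-0.183

σ = √μ₂ = √146.41 = 12.10000
σ³ = μ₂^(3/2) = 1771.56100
γ₁ = μ₃/σ³ = -324.7 / 1771.56100 ≈ -0.183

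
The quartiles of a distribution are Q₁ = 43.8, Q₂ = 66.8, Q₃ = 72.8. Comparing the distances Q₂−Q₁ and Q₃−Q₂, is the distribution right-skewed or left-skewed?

left-skewed

Q₂ − Q₁ = 23.0;  Q₃ − Q₂ = 6.0
Q₂ − Q₁ > Q₃ − Q₂ ⇒ the lower half is more spread out ⇒ left-skewed.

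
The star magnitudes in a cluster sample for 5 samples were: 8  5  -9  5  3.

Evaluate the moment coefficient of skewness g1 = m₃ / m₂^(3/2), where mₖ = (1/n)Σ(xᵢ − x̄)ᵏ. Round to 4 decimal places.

-1.2251

x̄ = (8 + 5 - 9 + 5 + 3) / 5 = 2.4000
deviations (xᵢ − x̄): 5.6000, 2.6000, -11.4000, 2.6000, 0.6000
Σ(xᵢ − x̄)² = 175.2000 ⇒ m₂ = 175.2000/5 = 35.04000
Σ(xᵢ − x̄)³ = -1270.5600 ⇒ m₃ = -1270.5600/5 = -254.11200
m₂^(3/2) = 35.04000^(1.5) = 207.41786
g1 = m₃ / m₂^(3/2) = -254.11200 / 207.41786 ≈ -1.2251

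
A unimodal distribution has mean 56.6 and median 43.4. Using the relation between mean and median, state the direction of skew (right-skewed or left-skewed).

right-skewed

mean − median = 56.6 − 43.4 = 13.2
mean > median ⇒ the longer tail is on the right ⇒ right-skewed (positively skewed).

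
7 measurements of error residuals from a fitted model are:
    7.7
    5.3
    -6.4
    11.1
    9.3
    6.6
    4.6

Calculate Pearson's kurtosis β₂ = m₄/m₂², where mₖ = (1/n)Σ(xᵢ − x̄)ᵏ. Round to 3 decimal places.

x̄ = 5.4571
Σ(xᵢ − x̄)² = 194.2971 ⇒ m₂ = 27.75673
Σ(xᵢ − x̄)⁴ = 21025.5990 ⇒ m₄ = 3003.65700
m₂² = 770.43632
β₂ = m₄/m₂² = 3003.65700 / 770.43632 ≈ 3.899

3.899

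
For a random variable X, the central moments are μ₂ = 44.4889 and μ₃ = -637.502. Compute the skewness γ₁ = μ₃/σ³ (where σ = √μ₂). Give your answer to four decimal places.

-2.1483

σ = √μ₂ = √44.4889 = 6.67000
σ³ = μ₂^(3/2) = 296.74096
γ₁ = μ₃/σ³ = -637.502 / 296.74096 ≈ -2.1483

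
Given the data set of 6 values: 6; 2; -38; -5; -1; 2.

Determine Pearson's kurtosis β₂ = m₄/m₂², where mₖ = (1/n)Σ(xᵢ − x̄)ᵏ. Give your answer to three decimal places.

x̄ = -5.6667
Σ(xᵢ − x̄)² = 1321.3333 ⇒ m₂ = 220.22222
Σ(xᵢ − x̄)⁴ = 1118864.4444 ⇒ m₄ = 186477.40741
m₂² = 48497.82716
β₂ = m₄/m₂² = 186477.40741 / 48497.82716 ≈ 3.845

3.845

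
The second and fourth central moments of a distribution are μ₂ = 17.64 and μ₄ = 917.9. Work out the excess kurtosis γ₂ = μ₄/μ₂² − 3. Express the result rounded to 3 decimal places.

μ₂² = 17.64² = 311.16960
μ₄/μ₂² = 917.9 / 311.16960 = 2.94984
γ₂ = 2.94984 − 3 ≈ -0.050

-0.050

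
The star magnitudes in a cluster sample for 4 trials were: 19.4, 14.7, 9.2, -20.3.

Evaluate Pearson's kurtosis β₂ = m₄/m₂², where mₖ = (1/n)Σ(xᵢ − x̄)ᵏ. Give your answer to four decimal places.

x̄ = 5.7500
Σ(xᵢ − x̄)² = 956.9300 ⇒ m₂ = 239.23250
Σ(xᵢ − x̄)⁴ = 501775.5070 ⇒ m₄ = 125443.87676
m₂² = 57232.18906
β₂ = m₄/m₂² = 125443.87676 / 57232.18906 ≈ 2.1918

2.1918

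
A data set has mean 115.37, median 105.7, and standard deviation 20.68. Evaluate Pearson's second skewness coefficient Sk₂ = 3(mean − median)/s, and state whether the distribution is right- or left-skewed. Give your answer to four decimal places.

1.4028, right-skewed

Sk₂ = 3(115.37 − 105.7) / 20.68 = 3 × 9.6700 / 20.68
    = 29.0100 / 20.68 ≈ 1.4028
Sk₂ > 0 ⇒ mean > median ⇒ right-skewed (positive skew).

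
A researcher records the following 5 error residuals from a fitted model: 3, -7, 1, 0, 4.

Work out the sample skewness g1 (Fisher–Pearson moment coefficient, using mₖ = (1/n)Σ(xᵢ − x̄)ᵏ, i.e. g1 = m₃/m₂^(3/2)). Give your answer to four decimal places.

x̄ = (3 - 7 + 1 + 0 + 4) / 5 = 0.2000
deviations (xᵢ − x̄): 2.8000, -7.2000, 0.8000, -0.2000, 3.8000
Σ(xᵢ − x̄)² = 74.8000 ⇒ m₂ = 74.8000/5 = 14.96000
Σ(xᵢ − x̄)³ = -295.9200 ⇒ m₃ = -295.9200/5 = -59.18400
m₂^(3/2) = 14.96000^(1.5) = 57.86253
g1 = m₃ / m₂^(3/2) = -59.18400 / 57.86253 ≈ -1.0228

-1.0228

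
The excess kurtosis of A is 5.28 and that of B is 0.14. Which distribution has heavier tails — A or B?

Higher excess kurtosis ⇒ heavier tails relative to the normal distribution.
5.28 vs 0.14: the larger is 5.28, so A has heavier tails.

A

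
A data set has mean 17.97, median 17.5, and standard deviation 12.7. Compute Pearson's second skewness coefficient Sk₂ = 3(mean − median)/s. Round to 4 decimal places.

Sk₂ = 3(17.97 − 17.5) / 12.7 = 3 × 0.4700 / 12.7
    = 1.4100 / 12.7 ≈ 0.1110

0.1110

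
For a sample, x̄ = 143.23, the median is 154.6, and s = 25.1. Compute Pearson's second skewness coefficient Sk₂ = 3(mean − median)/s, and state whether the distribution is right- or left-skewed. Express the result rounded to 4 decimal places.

-1.3590, left-skewed

Sk₂ = 3(143.23 − 154.6) / 25.1 = 3 × -11.3700 / 25.1
    = -34.1100 / 25.1 ≈ -1.3590
Sk₂ < 0 ⇒ mean < median ⇒ left-skewed (negative skew).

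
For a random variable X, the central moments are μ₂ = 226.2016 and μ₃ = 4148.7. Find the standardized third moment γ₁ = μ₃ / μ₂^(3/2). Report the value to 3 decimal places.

1.219

σ = √μ₂ = √226.2016 = 15.04000
σ³ = μ₂^(3/2) = 3402.07206
γ₁ = μ₃/σ³ = 4148.7 / 3402.07206 ≈ 1.219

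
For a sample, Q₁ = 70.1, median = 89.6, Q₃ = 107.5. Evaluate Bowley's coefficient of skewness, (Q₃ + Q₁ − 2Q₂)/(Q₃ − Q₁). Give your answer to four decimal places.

numerator: Q₃ + Q₁ − 2Q₂ = 107.5 + 70.1 − 2×89.6 = -1.6000
denominator: Q₃ − Q₁ = 107.5 − 70.1 = 37.4000
Bowley skewness = -1.6000 / 37.4000 ≈ -0.0428

-0.0428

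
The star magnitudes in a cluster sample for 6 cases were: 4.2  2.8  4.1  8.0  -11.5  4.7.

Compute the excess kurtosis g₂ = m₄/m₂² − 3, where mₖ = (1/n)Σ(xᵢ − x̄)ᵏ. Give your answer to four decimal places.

0.7948

x̄ = 2.0500
Σ(xᵢ − x̄)² = 235.4150 ⇒ m₂ = 39.23583
Σ(xᵢ − x̄)⁴ = 35051.8754 ⇒ m₄ = 5841.97924
m₂² = 1539.45062
g₂ = m₄/m₂² − 3 = 3.79485 − 3 ≈ 0.7948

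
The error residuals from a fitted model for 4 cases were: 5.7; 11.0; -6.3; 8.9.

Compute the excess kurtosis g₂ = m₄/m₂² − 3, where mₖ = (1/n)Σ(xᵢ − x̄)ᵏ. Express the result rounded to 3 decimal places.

-0.878

x̄ = 4.8250
Σ(xᵢ − x̄)² = 179.2675 ⇒ m₂ = 44.81688
Σ(xᵢ − x̄)⁴ = 17048.2075 ⇒ m₄ = 4262.05186
m₂² = 2008.55228
g₂ = m₄/m₂² − 3 = 2.12195 − 3 ≈ -0.878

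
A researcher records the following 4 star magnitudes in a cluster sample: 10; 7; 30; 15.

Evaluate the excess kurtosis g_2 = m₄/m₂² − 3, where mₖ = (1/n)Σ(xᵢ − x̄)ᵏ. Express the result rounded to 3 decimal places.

x̄ = 15.5000
Σ(xᵢ − x̄)² = 313.0000 ⇒ m₂ = 78.25000
Σ(xᵢ − x̄)⁴ = 50340.2500 ⇒ m₄ = 12585.06250
m₂² = 6123.06250
g_2 = m₄/m₂² − 3 = 2.05535 − 3 ≈ -0.945

-0.945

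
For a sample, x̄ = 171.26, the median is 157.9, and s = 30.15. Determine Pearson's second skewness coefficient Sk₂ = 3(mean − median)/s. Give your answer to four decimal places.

Sk₂ = 3(171.26 − 157.9) / 30.15 = 3 × 13.3600 / 30.15
    = 40.0800 / 30.15 ≈ 1.3294

1.3294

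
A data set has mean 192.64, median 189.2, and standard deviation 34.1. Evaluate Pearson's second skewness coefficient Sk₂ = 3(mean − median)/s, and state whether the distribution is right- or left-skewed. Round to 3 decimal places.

Sk₂ = 3(192.64 − 189.2) / 34.1 = 3 × 3.4400 / 34.1
    = 10.3200 / 34.1 ≈ 0.303
Sk₂ > 0 ⇒ mean > median ⇒ right-skewed (positive skew).

0.303, right-skewed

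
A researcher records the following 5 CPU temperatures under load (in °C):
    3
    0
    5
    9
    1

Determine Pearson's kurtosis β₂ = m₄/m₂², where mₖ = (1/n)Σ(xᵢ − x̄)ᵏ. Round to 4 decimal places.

x̄ = 3.6000
Σ(xᵢ − x̄)² = 51.2000 ⇒ m₂ = 10.24000
Σ(xᵢ − x̄)⁴ = 1067.9360 ⇒ m₄ = 213.58720
m₂² = 104.85760
β₂ = m₄/m₂² = 213.58720 / 104.85760 ≈ 2.0369

2.0369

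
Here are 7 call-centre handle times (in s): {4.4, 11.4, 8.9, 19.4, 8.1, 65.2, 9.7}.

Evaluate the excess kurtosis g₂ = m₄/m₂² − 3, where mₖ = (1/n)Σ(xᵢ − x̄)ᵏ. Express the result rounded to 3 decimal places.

1.733

x̄ = 18.1571
Σ(xᵢ − x̄)² = 2707.8571 ⇒ m₂ = 386.83673
Σ(xᵢ − x̄)⁴ = 4958099.3734 ⇒ m₄ = 708299.91049
m₂² = 149642.65931
g₂ = m₄/m₂² − 3 = 4.73328 − 3 ≈ 1.733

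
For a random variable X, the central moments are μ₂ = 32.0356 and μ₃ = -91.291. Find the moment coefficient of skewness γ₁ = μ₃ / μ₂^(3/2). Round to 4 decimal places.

σ = √μ₂ = √32.0356 = 5.66000
σ³ = μ₂^(3/2) = 181.32150
γ₁ = μ₃/σ³ = -91.291 / 181.32150 ≈ -0.5035

-0.5035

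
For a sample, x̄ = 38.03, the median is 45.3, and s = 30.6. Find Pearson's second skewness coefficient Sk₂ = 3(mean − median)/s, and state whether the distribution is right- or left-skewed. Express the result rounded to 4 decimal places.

-0.7127, left-skewed

Sk₂ = 3(38.03 − 45.3) / 30.6 = 3 × -7.2700 / 30.6
    = -21.8100 / 30.6 ≈ -0.7127
Sk₂ < 0 ⇒ mean < median ⇒ left-skewed (negative skew).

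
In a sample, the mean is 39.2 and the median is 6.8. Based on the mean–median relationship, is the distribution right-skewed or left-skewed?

mean − median = 39.2 − 6.8 = 32.4
mean > median ⇒ the longer tail is on the right ⇒ right-skewed (positively skewed).

right-skewed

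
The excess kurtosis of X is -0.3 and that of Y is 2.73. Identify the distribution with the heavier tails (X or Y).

Higher excess kurtosis ⇒ heavier tails relative to the normal distribution.
-0.3 vs 2.73: the larger is 2.73, so Y has heavier tails. (Y is leptokurtic — heavier-than-normal tails; the other is platykurtic.)

Y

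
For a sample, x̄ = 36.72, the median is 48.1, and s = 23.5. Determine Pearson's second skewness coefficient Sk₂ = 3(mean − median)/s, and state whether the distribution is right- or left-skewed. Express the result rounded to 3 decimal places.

-1.453, left-skewed

Sk₂ = 3(36.72 − 48.1) / 23.5 = 3 × -11.3800 / 23.5
    = -34.1400 / 23.5 ≈ -1.453
Sk₂ < 0 ⇒ mean < median ⇒ left-skewed (negative skew).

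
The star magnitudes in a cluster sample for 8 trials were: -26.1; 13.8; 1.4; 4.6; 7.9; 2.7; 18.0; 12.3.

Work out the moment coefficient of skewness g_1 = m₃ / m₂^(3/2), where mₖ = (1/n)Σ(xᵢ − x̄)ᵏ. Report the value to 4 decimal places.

-1.4791

x̄ = (-26.1 + 13.8 + 1.4 + 4.6 + 7.9 + 2.7 + 18.0 + 12.3) / 8 = 4.3250
deviations (xᵢ − x̄): -30.4250, 9.4750, -2.9250, 0.2750, 3.5750, -1.6250, 13.6750, 7.9750
Σ(xᵢ − x̄)² = 1290.1150 ⇒ m₂ = 1290.1150/8 = 161.26438
Σ(xᵢ − x̄)³ = -24232.2968 ⇒ m₃ = -24232.2968/8 = -3029.03709
m₂^(3/2) = 161.26438^(1.5) = 2047.89486
g_1 = m₃ / m₂^(3/2) = -3029.03709 / 2047.89486 ≈ -1.4791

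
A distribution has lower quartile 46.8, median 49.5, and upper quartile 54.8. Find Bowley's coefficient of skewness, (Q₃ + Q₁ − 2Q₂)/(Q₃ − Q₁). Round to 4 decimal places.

0.3250

numerator: Q₃ + Q₁ − 2Q₂ = 54.8 + 46.8 − 2×49.5 = 2.6000
denominator: Q₃ − Q₁ = 54.8 − 46.8 = 8.0000
Bowley skewness = 2.6000 / 8.0000 ≈ 0.3250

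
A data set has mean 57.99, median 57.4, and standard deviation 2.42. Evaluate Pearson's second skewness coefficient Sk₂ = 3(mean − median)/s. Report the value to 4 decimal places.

0.7314

Sk₂ = 3(57.99 − 57.4) / 2.42 = 3 × 0.5900 / 2.42
    = 1.7700 / 2.42 ≈ 0.7314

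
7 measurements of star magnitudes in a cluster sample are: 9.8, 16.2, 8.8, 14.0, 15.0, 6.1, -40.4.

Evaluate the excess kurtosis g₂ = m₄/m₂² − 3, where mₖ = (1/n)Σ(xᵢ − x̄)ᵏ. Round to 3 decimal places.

1.861

x̄ = 4.2143
Σ(xᵢ − x̄)² = 2401.9686 ⇒ m₂ = 343.13837
Σ(xᵢ − x̄)⁴ = 4006598.2636 ⇒ m₄ = 572371.18052
m₂² = 117743.93915
g₂ = m₄/m₂² − 3 = 4.86115 − 3 ≈ 1.861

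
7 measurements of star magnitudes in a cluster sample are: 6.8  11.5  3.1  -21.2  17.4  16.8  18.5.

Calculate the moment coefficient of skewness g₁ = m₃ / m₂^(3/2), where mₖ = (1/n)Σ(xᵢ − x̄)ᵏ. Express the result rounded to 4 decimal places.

x̄ = (6.8 + 11.5 + 3.1 - 21.2 + 17.4 + 16.8 + 18.5) / 7 = 7.5571
deviations (xᵢ − x̄): -0.7571, 3.9429, -4.4571, -28.7571, 9.8429, 9.2429, 10.9429
Σ(xᵢ − x̄)² = 1165.0171 ⇒ m₂ = 1165.0171/7 = 166.43102
Σ(xᵢ − x̄)³ = -20755.4925 ⇒ m₃ = -20755.4925/7 = -2965.07036
m₂^(3/2) = 166.43102^(1.5) = 2147.09576
g₁ = m₃ / m₂^(3/2) = -2965.07036 / 2147.09576 ≈ -1.3810

-1.3810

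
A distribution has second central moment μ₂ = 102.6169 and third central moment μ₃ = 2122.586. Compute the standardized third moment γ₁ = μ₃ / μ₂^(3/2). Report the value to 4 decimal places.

2.0419

σ = √μ₂ = √102.6169 = 10.13000
σ³ = μ₂^(3/2) = 1039.50920
γ₁ = μ₃/σ³ = 2122.586 / 1039.50920 ≈ 2.0419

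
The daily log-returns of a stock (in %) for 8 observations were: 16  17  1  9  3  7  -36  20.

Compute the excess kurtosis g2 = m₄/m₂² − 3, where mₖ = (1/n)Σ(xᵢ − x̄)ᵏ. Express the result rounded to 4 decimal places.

x̄ = 4.6250
Σ(xᵢ − x̄)² = 2209.8750 ⇒ m₂ = 276.23438
Σ(xᵢ − x̄)⁴ = 2820441.5566 ⇒ m₄ = 352555.19458
m₂² = 76305.42993
g2 = m₄/m₂² − 3 = 4.62032 − 3 ≈ 1.6203

1.6203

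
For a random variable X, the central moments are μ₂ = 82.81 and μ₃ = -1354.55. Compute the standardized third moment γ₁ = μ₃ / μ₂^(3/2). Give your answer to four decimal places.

σ = √μ₂ = √82.81 = 9.10000
σ³ = μ₂^(3/2) = 753.57100
γ₁ = μ₃/σ³ = -1354.55 / 753.57100 ≈ -1.7975

-1.7975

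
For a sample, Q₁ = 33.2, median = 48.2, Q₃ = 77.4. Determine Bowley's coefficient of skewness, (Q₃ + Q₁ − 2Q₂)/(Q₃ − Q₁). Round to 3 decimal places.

0.321

numerator: Q₃ + Q₁ − 2Q₂ = 77.4 + 33.2 − 2×48.2 = 14.2000
denominator: Q₃ − Q₁ = 77.4 − 33.2 = 44.2000
Bowley skewness = 14.2000 / 44.2000 ≈ 0.321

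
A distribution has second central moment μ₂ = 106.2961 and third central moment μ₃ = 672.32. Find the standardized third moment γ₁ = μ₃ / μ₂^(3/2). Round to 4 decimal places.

0.6135

σ = √μ₂ = √106.2961 = 10.31000
σ³ = μ₂^(3/2) = 1095.91279
γ₁ = μ₃/σ³ = 672.32 / 1095.91279 ≈ 0.6135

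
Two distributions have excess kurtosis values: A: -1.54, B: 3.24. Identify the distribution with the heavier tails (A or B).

Higher excess kurtosis ⇒ heavier tails relative to the normal distribution.
-1.54 vs 3.24: the larger is 3.24, so B has heavier tails. (B is leptokurtic — heavier-than-normal tails; the other is platykurtic.)

B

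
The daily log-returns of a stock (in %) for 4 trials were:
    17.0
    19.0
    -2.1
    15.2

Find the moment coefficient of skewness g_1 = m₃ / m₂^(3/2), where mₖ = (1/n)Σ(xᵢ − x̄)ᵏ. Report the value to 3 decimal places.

x̄ = (17.0 + 19.0 - 2.1 + 15.2) / 4 = 12.2750
deviations (xᵢ − x̄): 4.7250, 6.7250, -14.3750, 2.9250
Σ(xᵢ − x̄)² = 282.7475 ⇒ m₂ = 282.7475/4 = 70.68688
Σ(xᵢ − x̄)³ = -2535.8029 ⇒ m₃ = -2535.8029/4 = -633.95072
m₂^(3/2) = 70.68688^(1.5) = 594.30334
g_1 = m₃ / m₂^(3/2) = -633.95072 / 594.30334 ≈ -1.067

-1.067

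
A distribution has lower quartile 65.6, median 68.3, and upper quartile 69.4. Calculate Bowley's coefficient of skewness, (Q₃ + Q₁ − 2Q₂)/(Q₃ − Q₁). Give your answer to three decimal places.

numerator: Q₃ + Q₁ − 2Q₂ = 69.4 + 65.6 − 2×68.3 = -1.6000
denominator: Q₃ − Q₁ = 69.4 − 65.6 = 3.8000
Bowley skewness = -1.6000 / 3.8000 ≈ -0.421

-0.421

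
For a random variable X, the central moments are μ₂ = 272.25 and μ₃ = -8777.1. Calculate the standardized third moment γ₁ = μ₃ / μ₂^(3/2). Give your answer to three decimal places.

-1.954

σ = √μ₂ = √272.25 = 16.50000
σ³ = μ₂^(3/2) = 4492.12500
γ₁ = μ₃/σ³ = -8777.1 / 4492.12500 ≈ -1.954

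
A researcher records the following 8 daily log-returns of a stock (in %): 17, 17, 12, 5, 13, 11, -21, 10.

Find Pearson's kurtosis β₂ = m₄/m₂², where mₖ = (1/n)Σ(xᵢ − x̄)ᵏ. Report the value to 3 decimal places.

5.079

x̄ = 8.0000
Σ(xᵢ − x̄)² = 1066.0000 ⇒ m₂ = 133.25000
Σ(xᵢ − x̄)⁴ = 721462.0000 ⇒ m₄ = 90182.75000
m₂² = 17755.56250
β₂ = m₄/m₂² = 90182.75000 / 17755.56250 ≈ 5.079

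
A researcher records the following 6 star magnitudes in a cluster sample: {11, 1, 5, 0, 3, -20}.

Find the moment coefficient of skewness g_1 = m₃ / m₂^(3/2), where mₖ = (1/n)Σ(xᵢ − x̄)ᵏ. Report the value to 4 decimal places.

-1.2174

x̄ = (11 + 1 + 5 + 0 + 3 - 20) / 6 = 0.0000
deviations (xᵢ − x̄): 11.0000, 1.0000, 5.0000, 0.0000, 3.0000, -20.0000
Σ(xᵢ − x̄)² = 556.0000 ⇒ m₂ = 556.0000/6 = 92.66667
Σ(xᵢ − x̄)³ = -6516.0000 ⇒ m₃ = -6516.0000/6 = -1086.00000
m₂^(3/2) = 92.66667^(1.5) = 892.04202
g_1 = m₃ / m₂^(3/2) = -1086.00000 / 892.04202 ≈ -1.2174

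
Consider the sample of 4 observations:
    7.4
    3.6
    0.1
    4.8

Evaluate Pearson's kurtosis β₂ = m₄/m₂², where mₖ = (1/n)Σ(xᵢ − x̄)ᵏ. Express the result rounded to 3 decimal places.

x̄ = 3.9750
Σ(xᵢ − x̄)² = 27.5675 ⇒ m₂ = 6.89188
Σ(xᵢ − x̄)⁴ = 363.5596 ⇒ m₄ = 90.88990
m₂² = 47.49794
β₂ = m₄/m₂² = 90.88990 / 47.49794 ≈ 1.914

1.914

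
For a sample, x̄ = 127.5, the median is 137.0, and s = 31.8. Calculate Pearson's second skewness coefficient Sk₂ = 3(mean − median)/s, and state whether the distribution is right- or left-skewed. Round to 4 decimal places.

Sk₂ = 3(127.5 − 137.0) / 31.8 = 3 × -9.5000 / 31.8
    = -28.5000 / 31.8 ≈ -0.8962
Sk₂ < 0 ⇒ mean < median ⇒ left-skewed (negative skew).

-0.8962, left-skewed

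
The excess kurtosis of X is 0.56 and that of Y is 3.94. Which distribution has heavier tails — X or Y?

Y

Higher excess kurtosis ⇒ heavier tails relative to the normal distribution.
0.56 vs 3.94: the larger is 3.94, so Y has heavier tails.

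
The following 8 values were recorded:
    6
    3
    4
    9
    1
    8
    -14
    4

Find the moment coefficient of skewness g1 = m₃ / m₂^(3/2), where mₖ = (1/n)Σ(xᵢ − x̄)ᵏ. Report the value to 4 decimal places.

-1.6875

x̄ = (6 + 3 + 4 + 9 + 1 + 8 - 14 + 4) / 8 = 2.6250
deviations (xᵢ − x̄): 3.3750, 0.3750, 1.3750, 6.3750, -1.6250, 5.3750, -16.6250, 1.3750
Σ(xᵢ − x̄)² = 363.8750 ⇒ m₂ = 363.8750/8 = 45.48438
Σ(xᵢ − x̄)³ = -4141.2188 ⇒ m₃ = -4141.2188/8 = -517.65234
m₂^(3/2) = 45.48438^(1.5) = 306.75620
g1 = m₃ / m₂^(3/2) = -517.65234 / 306.75620 ≈ -1.6875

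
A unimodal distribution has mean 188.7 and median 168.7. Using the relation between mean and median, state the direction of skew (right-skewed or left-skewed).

mean − median = 188.7 − 168.7 = 20.0
mean > median ⇒ the longer tail is on the right ⇒ right-skewed (positively skewed).

right-skewed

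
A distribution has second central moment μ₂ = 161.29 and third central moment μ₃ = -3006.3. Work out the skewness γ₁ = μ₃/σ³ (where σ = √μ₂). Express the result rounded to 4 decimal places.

-1.4676

σ = √μ₂ = √161.29 = 12.70000
σ³ = μ₂^(3/2) = 2048.38300
γ₁ = μ₃/σ³ = -3006.3 / 2048.38300 ≈ -1.4676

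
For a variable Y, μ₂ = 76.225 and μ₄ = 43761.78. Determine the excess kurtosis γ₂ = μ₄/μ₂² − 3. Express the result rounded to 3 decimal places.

μ₂² = 76.225² = 5810.25062
μ₄/μ₂² = 43761.78 / 5810.25062 = 7.53182
γ₂ = 7.53182 − 3 ≈ 4.532

4.532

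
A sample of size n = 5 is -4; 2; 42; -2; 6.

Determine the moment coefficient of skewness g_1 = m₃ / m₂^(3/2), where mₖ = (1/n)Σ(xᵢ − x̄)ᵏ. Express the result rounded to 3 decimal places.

x̄ = (-4 + 2 + 42 - 2 + 6) / 5 = 8.8000
deviations (xᵢ − x̄): -12.8000, -6.8000, 33.2000, -10.8000, -2.8000
Σ(xᵢ − x̄)² = 1436.8000 ⇒ m₂ = 1436.8000/5 = 287.36000
Σ(xᵢ − x̄)³ = 32901.1200 ⇒ m₃ = 32901.1200/5 = 6580.22400
m₂^(3/2) = 287.36000^(1.5) = 4871.23939
g_1 = m₃ / m₂^(3/2) = 6580.22400 / 4871.23939 ≈ 1.351

1.351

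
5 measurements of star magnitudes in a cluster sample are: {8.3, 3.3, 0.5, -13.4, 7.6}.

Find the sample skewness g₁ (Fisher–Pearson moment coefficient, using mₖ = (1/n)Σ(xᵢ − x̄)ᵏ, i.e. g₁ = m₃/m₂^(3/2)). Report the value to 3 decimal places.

-1.043

x̄ = (8.3 + 3.3 + 0.5 - 13.4 + 7.6) / 5 = 1.2600
deviations (xᵢ − x̄): 7.0400, 2.0400, -0.7600, -14.6600, 6.3400
Σ(xᵢ − x̄)² = 309.4120 ⇒ m₂ = 309.4120/5 = 61.88240
Σ(xᵢ − x̄)³ = -2538.8582 ⇒ m₃ = -2538.8582/5 = -507.77165
m₂^(3/2) = 61.88240^(1.5) = 486.80017
g₁ = m₃ / m₂^(3/2) = -507.77165 / 486.80017 ≈ -1.043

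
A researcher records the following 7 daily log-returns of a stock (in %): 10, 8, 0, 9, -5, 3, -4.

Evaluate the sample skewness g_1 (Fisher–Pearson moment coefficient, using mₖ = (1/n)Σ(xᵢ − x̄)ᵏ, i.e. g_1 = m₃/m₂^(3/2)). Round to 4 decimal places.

-0.1482

x̄ = (10 + 8 + 0 + 9 - 5 + 3 - 4) / 7 = 3.0000
deviations (xᵢ − x̄): 7.0000, 5.0000, -3.0000, 6.0000, -8.0000, 0.0000, -7.0000
Σ(xᵢ − x̄)² = 232.0000 ⇒ m₂ = 232.0000/7 = 33.14286
Σ(xᵢ − x̄)³ = -198.0000 ⇒ m₃ = -198.0000/7 = -28.28571
m₂^(3/2) = 33.14286^(1.5) = 190.80288
g_1 = m₃ / m₂^(3/2) = -28.28571 / 190.80288 ≈ -0.1482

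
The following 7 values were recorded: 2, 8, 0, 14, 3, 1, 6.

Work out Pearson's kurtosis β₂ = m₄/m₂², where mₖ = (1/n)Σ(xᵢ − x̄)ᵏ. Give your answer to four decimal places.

2.6498

x̄ = 4.8571
Σ(xᵢ − x̄)² = 144.8571 ⇒ m₂ = 20.69388
Σ(xᵢ − x̄)⁴ = 7943.3178 ⇒ m₄ = 1134.75968
m₂² = 428.23657
β₂ = m₄/m₂² = 1134.75968 / 428.23657 ≈ 2.6498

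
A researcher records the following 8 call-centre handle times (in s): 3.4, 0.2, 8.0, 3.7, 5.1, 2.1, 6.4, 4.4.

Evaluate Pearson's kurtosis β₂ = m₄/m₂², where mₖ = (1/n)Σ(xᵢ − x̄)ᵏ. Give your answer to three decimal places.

2.368

x̄ = 4.1625
Σ(xᵢ − x̄)² = 41.4187 ⇒ m₂ = 5.17734
Σ(xᵢ − x̄)⁴ = 507.7205 ⇒ m₄ = 63.46506
m₂² = 26.80489
β₂ = m₄/m₂² = 63.46506 / 26.80489 ≈ 2.368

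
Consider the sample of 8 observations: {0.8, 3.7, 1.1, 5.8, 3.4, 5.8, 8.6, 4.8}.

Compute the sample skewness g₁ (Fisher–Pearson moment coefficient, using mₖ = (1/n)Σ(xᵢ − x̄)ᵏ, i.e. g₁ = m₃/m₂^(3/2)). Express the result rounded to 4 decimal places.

x̄ = (0.8 + 3.7 + 1.1 + 5.8 + 3.4 + 5.8 + 8.6 + 4.8) / 8 = 4.2500
deviations (xᵢ − x̄): -3.4500, -0.5500, -3.1500, 1.5500, -0.8500, 1.5500, 4.3500, 0.5500
Σ(xᵢ − x̄)² = 46.8800 ⇒ m₂ = 46.8800/8 = 5.86000
Σ(xᵢ − x̄)³ = 16.8270 ⇒ m₃ = 16.8270/8 = 2.10337
m₂^(3/2) = 5.86000^(1.5) = 14.18556
g₁ = m₃ / m₂^(3/2) = 2.10337 / 14.18556 ≈ 0.1483

0.1483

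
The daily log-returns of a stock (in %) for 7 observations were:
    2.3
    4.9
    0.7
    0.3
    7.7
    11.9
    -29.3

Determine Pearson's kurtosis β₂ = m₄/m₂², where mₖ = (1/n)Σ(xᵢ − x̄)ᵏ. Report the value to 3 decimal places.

x̄ = -0.2143
Σ(xᵢ − x̄)² = 1088.9486 ⇒ m₂ = 155.56408
Σ(xᵢ − x̄)⁴ = 741865.5103 ⇒ m₄ = 105980.78718
m₂² = 24200.18349
β₂ = m₄/m₂² = 105980.78718 / 24200.18349 ≈ 4.379

4.379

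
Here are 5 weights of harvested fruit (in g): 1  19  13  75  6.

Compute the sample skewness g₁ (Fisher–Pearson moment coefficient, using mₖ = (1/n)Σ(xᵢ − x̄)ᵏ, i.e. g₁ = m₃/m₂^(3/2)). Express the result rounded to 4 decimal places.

1.3097

x̄ = (1 + 19 + 13 + 75 + 6) / 5 = 22.8000
deviations (xᵢ − x̄): -21.8000, -3.8000, -9.8000, 52.2000, -16.8000
Σ(xᵢ − x̄)² = 3592.8000 ⇒ m₂ = 3592.8000/5 = 718.56000
Σ(xᵢ − x̄)³ = 126138.7200 ⇒ m₃ = 126138.7200/5 = 25227.74400
m₂^(3/2) = 718.56000^(1.5) = 19261.69743
g₁ = m₃ / m₂^(3/2) = 25227.74400 / 19261.69743 ≈ 1.3097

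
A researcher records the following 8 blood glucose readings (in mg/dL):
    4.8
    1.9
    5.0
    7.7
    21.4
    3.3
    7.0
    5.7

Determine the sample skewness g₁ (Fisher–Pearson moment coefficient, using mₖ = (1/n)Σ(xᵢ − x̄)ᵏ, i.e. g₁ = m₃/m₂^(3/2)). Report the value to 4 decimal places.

x̄ = (4.8 + 1.9 + 5.0 + 7.7 + 21.4 + 3.3 + 7.0 + 5.7) / 8 = 7.1000
deviations (xᵢ − x̄): -2.3000, -5.2000, -2.1000, 0.6000, 14.3000, -3.8000, -0.1000, -1.4000
Σ(xᵢ − x̄)² = 258.0000 ⇒ m₂ = 258.0000/8 = 32.25000
Σ(xᵢ − x̄)³ = 2704.7700 ⇒ m₃ = 2704.7700/8 = 338.09625
m₂^(3/2) = 32.25000^(1.5) = 183.14479
g₁ = m₃ / m₂^(3/2) = 338.09625 / 183.14479 ≈ 1.8461

1.8461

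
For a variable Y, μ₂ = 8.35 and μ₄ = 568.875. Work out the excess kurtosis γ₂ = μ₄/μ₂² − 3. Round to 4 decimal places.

5.1591

μ₂² = 8.35² = 69.72250
μ₄/μ₂² = 568.875 / 69.72250 = 8.15913
γ₂ = 8.15913 − 3 ≈ 5.1591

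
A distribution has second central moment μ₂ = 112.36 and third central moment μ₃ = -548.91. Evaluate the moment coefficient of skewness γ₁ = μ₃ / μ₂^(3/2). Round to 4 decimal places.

-0.4609

σ = √μ₂ = √112.36 = 10.60000
σ³ = μ₂^(3/2) = 1191.01600
γ₁ = μ₃/σ³ = -548.91 / 1191.01600 ≈ -0.4609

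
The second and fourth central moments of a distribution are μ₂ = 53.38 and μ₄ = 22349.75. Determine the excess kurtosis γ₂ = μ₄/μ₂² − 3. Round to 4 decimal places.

μ₂² = 53.38² = 2849.42440
μ₄/μ₂² = 22349.75 / 2849.42440 = 7.84360
γ₂ = 7.84360 − 3 ≈ 4.8436

4.8436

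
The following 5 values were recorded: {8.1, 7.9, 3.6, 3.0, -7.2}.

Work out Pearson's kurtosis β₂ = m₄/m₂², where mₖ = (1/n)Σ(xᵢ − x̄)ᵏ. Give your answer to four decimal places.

x̄ = 3.0800
Σ(xᵢ − x̄)² = 154.3880 ⇒ m₂ = 30.87760
Σ(xᵢ − x̄)⁴ = 12342.8020 ⇒ m₄ = 2468.56039
m₂² = 953.42618
β₂ = m₄/m₂² = 2468.56039 / 953.42618 ≈ 2.5891

2.5891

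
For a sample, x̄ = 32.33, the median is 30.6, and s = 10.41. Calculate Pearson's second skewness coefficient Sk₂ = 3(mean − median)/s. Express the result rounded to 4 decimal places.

Sk₂ = 3(32.33 − 30.6) / 10.41 = 3 × 1.7300 / 10.41
    = 5.1900 / 10.41 ≈ 0.4986

0.4986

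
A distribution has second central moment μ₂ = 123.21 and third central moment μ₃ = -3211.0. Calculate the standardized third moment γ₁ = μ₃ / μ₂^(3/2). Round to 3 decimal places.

σ = √μ₂ = √123.21 = 11.10000
σ³ = μ₂^(3/2) = 1367.63100
γ₁ = μ₃/σ³ = -3211.0 / 1367.63100 ≈ -2.348

-2.348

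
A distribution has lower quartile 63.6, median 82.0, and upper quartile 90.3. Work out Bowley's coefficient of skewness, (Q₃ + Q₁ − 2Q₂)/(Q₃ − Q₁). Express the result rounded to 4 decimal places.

-0.3783

numerator: Q₃ + Q₁ − 2Q₂ = 90.3 + 63.6 − 2×82.0 = -10.1000
denominator: Q₃ − Q₁ = 90.3 − 63.6 = 26.7000
Bowley skewness = -10.1000 / 26.7000 ≈ -0.3783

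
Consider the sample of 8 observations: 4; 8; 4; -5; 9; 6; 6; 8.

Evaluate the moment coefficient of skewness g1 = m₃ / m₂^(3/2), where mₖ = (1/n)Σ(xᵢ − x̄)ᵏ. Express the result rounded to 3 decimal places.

-1.539

x̄ = (4 + 8 + 4 - 5 + 9 + 6 + 6 + 8) / 8 = 5.0000
deviations (xᵢ − x̄): -1.0000, 3.0000, -1.0000, -10.0000, 4.0000, 1.0000, 1.0000, 3.0000
Σ(xᵢ − x̄)² = 138.0000 ⇒ m₂ = 138.0000/8 = 17.25000
Σ(xᵢ − x̄)³ = -882.0000 ⇒ m₃ = -882.0000/8 = -110.25000
m₂^(3/2) = 17.25000^(1.5) = 71.64463
g1 = m₃ / m₂^(3/2) = -110.25000 / 71.64463 ≈ -1.539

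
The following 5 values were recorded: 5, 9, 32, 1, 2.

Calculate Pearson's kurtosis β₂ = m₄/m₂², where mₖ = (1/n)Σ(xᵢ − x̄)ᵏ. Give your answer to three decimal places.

x̄ = 9.8000
Σ(xᵢ − x̄)² = 654.8000 ⇒ m₂ = 130.96000
Σ(xᵢ − x̄)⁴ = 253120.9760 ⇒ m₄ = 50624.19520
m₂² = 17150.52160
β₂ = m₄/m₂² = 50624.19520 / 17150.52160 ≈ 2.952

2.952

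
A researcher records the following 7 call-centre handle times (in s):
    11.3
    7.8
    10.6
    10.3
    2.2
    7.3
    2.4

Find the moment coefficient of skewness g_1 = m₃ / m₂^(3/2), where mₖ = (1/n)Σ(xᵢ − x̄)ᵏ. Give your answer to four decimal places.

x̄ = (11.3 + 7.8 + 10.6 + 10.3 + 2.2 + 7.3 + 2.4) / 7 = 7.4143
deviations (xᵢ − x̄): 3.8857, 0.3857, 3.1857, 2.8857, -5.2143, -0.1143, -5.0143
Σ(xᵢ − x̄)² = 86.0686 ⇒ m₂ = 86.0686/7 = 12.29551
Σ(xᵢ − x̄)³ = -152.7577 ⇒ m₃ = -152.7577/7 = -21.82252
m₂^(3/2) = 12.29551^(1.5) = 43.11415
g_1 = m₃ / m₂^(3/2) = -21.82252 / 43.11415 ≈ -0.5062

-0.5062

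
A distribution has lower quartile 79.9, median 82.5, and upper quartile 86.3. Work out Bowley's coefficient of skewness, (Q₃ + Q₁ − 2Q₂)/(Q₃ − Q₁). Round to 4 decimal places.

0.1875

numerator: Q₃ + Q₁ − 2Q₂ = 86.3 + 79.9 − 2×82.5 = 1.2000
denominator: Q₃ − Q₁ = 86.3 − 79.9 = 6.4000
Bowley skewness = 1.2000 / 6.4000 ≈ 0.1875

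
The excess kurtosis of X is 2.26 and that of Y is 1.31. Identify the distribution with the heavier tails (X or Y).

X

Higher excess kurtosis ⇒ heavier tails relative to the normal distribution.
2.26 vs 1.31: the larger is 2.26, so X has heavier tails.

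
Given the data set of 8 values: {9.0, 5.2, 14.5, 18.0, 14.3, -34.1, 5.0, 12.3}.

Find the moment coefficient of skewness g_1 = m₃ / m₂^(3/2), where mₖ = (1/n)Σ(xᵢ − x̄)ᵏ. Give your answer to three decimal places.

x̄ = (9.0 + 5.2 + 14.5 + 18.0 + 14.3 - 34.1 + 5.0 + 12.3) / 8 = 5.5250
deviations (xᵢ − x̄): 3.4750, -0.3250, 8.9750, 12.4750, 8.7750, -39.6250, -0.5250, 6.7750
Σ(xᵢ − x̄)² = 1941.6750 ⇒ m₂ = 1941.6750/8 = 242.70938
Σ(xᵢ − x̄)³ = -58524.0098 ⇒ m₃ = -58524.0098/8 = -7315.50122
m₂^(3/2) = 242.70938^(1.5) = 3781.20156
g_1 = m₃ / m₂^(3/2) = -7315.50122 / 3781.20156 ≈ -1.935

-1.935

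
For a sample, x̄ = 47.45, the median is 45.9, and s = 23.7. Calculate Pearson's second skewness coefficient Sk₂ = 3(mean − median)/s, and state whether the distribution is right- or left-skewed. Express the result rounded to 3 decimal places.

Sk₂ = 3(47.45 − 45.9) / 23.7 = 3 × 1.5500 / 23.7
    = 4.6500 / 23.7 ≈ 0.196
Sk₂ > 0 ⇒ mean > median ⇒ right-skewed (positive skew).

0.196, right-skewed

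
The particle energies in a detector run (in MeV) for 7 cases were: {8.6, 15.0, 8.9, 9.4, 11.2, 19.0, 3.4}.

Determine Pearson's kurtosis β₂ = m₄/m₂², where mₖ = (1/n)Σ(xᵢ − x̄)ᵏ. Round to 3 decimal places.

x̄ = 10.7857
Σ(xᵢ − x̄)² = 150.2086 ⇒ m₂ = 21.45837
Σ(xᵢ − x̄)⁴ = 7882.9848 ⇒ m₄ = 1126.14068
m₂² = 460.46153
β₂ = m₄/m₂² = 1126.14068 / 460.46153 ≈ 2.446

2.446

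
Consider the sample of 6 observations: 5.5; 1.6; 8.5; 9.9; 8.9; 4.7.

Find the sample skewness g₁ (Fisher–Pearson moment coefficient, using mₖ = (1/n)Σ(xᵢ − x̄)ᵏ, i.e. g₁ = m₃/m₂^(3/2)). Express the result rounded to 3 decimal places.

x̄ = (5.5 + 1.6 + 8.5 + 9.9 + 8.9 + 4.7) / 6 = 6.5167
deviations (xᵢ − x̄): -1.0167, -4.9167, 1.9833, 3.3833, 2.3833, -1.8167
Σ(xᵢ − x̄)² = 49.5683 ⇒ m₂ = 49.5683/6 = 8.26139
Σ(xᵢ − x̄)³ = -65.8314 ⇒ m₃ = -65.8314/6 = -10.97191
m₂^(3/2) = 8.26139^(1.5) = 23.74541
g₁ = m₃ / m₂^(3/2) = -10.97191 / 23.74541 ≈ -0.462

-0.462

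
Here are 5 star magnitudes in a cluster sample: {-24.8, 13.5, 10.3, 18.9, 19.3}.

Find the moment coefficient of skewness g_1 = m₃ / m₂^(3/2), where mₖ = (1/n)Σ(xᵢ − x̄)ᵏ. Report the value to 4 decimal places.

-1.3471

x̄ = (-24.8 + 13.5 + 10.3 + 18.9 + 19.3) / 5 = 7.4400
deviations (xᵢ − x̄): -32.2400, 6.0600, 2.8600, 11.4600, 11.8600
Σ(xᵢ − x̄)² = 1356.3120 ⇒ m₂ = 1356.3120/5 = 271.26240
Σ(xᵢ − x̄)³ = -30091.6018 ⇒ m₃ = -30091.6018/5 = -6018.32035
m₂^(3/2) = 271.26240^(1.5) = 4467.70408
g_1 = m₃ / m₂^(3/2) = -6018.32035 / 4467.70408 ≈ -1.3471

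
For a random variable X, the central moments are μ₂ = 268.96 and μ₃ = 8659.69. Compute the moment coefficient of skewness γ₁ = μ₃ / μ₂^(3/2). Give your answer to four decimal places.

1.9632

σ = √μ₂ = √268.96 = 16.40000
σ³ = μ₂^(3/2) = 4410.94400
γ₁ = μ₃/σ³ = 8659.69 / 4410.94400 ≈ 1.9632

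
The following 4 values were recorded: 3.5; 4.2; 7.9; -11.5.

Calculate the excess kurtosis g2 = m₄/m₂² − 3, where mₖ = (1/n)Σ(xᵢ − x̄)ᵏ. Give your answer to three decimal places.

-0.777

x̄ = 1.0250
Σ(xᵢ − x̄)² = 220.3475 ⇒ m₂ = 55.08688
Σ(xᵢ − x̄)⁴ = 26983.1433 ⇒ m₄ = 6745.78583
m₂² = 3034.56380
g2 = m₄/m₂² − 3 = 2.22298 − 3 ≈ -0.777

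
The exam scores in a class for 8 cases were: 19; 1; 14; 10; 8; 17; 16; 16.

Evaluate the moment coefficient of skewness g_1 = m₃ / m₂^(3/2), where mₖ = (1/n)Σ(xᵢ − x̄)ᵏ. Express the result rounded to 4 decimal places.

-0.9173

x̄ = (19 + 1 + 14 + 10 + 8 + 17 + 16 + 16) / 8 = 12.6250
deviations (xᵢ − x̄): 6.3750, -11.6250, 1.3750, -2.6250, -4.6250, 4.3750, 3.3750, 3.3750
Σ(xᵢ − x̄)² = 247.8750 ⇒ m₂ = 247.8750/8 = 30.98438
Σ(xᵢ − x̄)³ = -1265.7188 ⇒ m₃ = -1265.7188/8 = -158.21484
m₂^(3/2) = 30.98438^(1.5) = 172.47022
g_1 = m₃ / m₂^(3/2) = -158.21484 / 172.47022 ≈ -0.9173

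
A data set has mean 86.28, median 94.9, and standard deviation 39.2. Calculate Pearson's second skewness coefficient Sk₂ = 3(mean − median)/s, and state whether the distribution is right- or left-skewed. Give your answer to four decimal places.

-0.6597, left-skewed

Sk₂ = 3(86.28 − 94.9) / 39.2 = 3 × -8.6200 / 39.2
    = -25.8600 / 39.2 ≈ -0.6597
Sk₂ < 0 ⇒ mean < median ⇒ left-skewed (negative skew).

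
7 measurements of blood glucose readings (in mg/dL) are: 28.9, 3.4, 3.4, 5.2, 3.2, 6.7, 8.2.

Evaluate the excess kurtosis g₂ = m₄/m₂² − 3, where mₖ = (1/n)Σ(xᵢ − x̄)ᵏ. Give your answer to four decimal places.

1.7758

x̄ = 8.4286
Σ(xᵢ − x̄)² = 510.4543 ⇒ m₂ = 72.92204
Σ(xᵢ − x̄)⁴ = 177771.2981 ⇒ m₄ = 25395.89973
m₂² = 5317.62404
g₂ = m₄/m₂² − 3 = 4.77580 − 3 ≈ 1.7758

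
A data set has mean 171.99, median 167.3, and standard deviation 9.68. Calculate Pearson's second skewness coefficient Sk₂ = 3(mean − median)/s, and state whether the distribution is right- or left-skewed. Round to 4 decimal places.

Sk₂ = 3(171.99 − 167.3) / 9.68 = 3 × 4.6900 / 9.68
    = 14.0700 / 9.68 ≈ 1.4535
Sk₂ > 0 ⇒ mean > median ⇒ right-skewed (positive skew).

1.4535, right-skewed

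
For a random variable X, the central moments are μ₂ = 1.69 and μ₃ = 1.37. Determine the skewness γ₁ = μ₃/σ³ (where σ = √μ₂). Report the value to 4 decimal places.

σ = √μ₂ = √1.69 = 1.30000
σ³ = μ₂^(3/2) = 2.19700
γ₁ = μ₃/σ³ = 1.37 / 2.19700 ≈ 0.6236

0.6236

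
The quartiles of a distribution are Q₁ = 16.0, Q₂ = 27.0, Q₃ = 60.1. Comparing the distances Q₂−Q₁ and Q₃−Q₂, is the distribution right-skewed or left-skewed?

Q₂ − Q₁ = 11.0;  Q₃ − Q₂ = 33.1
Q₃ − Q₂ > Q₂ − Q₁ ⇒ the upper half is more spread out ⇒ right-skewed.

right-skewed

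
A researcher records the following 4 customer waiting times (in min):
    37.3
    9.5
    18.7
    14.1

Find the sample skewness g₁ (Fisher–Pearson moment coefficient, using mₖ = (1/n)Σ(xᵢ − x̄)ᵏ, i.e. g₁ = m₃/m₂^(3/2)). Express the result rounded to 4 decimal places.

x̄ = (37.3 + 9.5 + 18.7 + 14.1) / 4 = 19.9000
deviations (xᵢ − x̄): 17.4000, -10.4000, -1.2000, -5.8000
Σ(xᵢ − x̄)² = 446.0000 ⇒ m₂ = 446.0000/4 = 111.50000
Σ(xᵢ − x̄)³ = 3946.3200 ⇒ m₃ = 3946.3200/4 = 986.58000
m₂^(3/2) = 111.50000^(1.5) = 1177.36820
g₁ = m₃ / m₂^(3/2) = 986.58000 / 1177.36820 ≈ 0.8380

0.8380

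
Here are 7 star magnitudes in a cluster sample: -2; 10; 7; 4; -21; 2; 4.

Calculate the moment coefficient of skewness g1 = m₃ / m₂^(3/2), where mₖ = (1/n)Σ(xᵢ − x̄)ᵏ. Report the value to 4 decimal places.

-1.4918

x̄ = (-2 + 10 + 7 + 4 - 21 + 2 + 4) / 7 = 0.5714
deviations (xᵢ − x̄): -2.5714, 9.4286, 6.4286, 3.4286, -21.5714, 1.4286, 3.4286
Σ(xᵢ − x̄)² = 627.7143 ⇒ m₂ = 627.7143/7 = 89.67347
Σ(xᵢ − x̄)³ = -8867.3878 ⇒ m₃ = -8867.3878/7 = -1266.76968
m₂^(3/2) = 89.67347^(1.5) = 849.17257
g1 = m₃ / m₂^(3/2) = -1266.76968 / 849.17257 ≈ -1.4918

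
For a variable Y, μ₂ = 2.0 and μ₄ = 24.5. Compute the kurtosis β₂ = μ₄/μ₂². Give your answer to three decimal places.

μ₂² = 2.0² = 4.00000
μ₄/μ₂² = 24.5 / 4.00000 = 6.12500
β₂ ≈ 6.125

6.125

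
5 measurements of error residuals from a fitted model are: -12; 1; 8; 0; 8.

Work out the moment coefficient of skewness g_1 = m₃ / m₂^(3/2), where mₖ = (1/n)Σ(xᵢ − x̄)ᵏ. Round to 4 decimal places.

-0.7706

x̄ = (-12 + 1 + 8 + 0 + 8) / 5 = 1.0000
deviations (xᵢ − x̄): -13.0000, 0.0000, 7.0000, -1.0000, 7.0000
Σ(xᵢ − x̄)² = 268.0000 ⇒ m₂ = 268.0000/5 = 53.60000
Σ(xᵢ − x̄)³ = -1512.0000 ⇒ m₃ = -1512.0000/5 = -302.40000
m₂^(3/2) = 53.60000^(1.5) = 392.41643
g_1 = m₃ / m₂^(3/2) = -302.40000 / 392.41643 ≈ -0.7706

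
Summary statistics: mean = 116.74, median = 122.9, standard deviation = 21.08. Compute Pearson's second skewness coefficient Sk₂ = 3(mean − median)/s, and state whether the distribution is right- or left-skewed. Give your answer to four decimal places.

Sk₂ = 3(116.74 − 122.9) / 21.08 = 3 × -6.1600 / 21.08
    = -18.4800 / 21.08 ≈ -0.8767
Sk₂ < 0 ⇒ mean < median ⇒ left-skewed (negative skew).

-0.8767, left-skewed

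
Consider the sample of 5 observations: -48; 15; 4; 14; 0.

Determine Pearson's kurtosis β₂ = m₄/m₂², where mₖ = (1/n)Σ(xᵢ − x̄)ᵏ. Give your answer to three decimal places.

x̄ = -3.0000
Σ(xᵢ − x̄)² = 2696.0000 ⇒ m₂ = 539.20000
Σ(xᵢ − x̄)⁴ = 4291604.0000 ⇒ m₄ = 858320.80000
m₂² = 290736.64000
β₂ = m₄/m₂² = 858320.80000 / 290736.64000 ≈ 2.952

2.952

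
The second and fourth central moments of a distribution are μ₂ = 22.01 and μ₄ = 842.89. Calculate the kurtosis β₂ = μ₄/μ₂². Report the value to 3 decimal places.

1.740

μ₂² = 22.01² = 484.44010
μ₄/μ₂² = 842.89 / 484.44010 = 1.73993
β₂ ≈ 1.740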